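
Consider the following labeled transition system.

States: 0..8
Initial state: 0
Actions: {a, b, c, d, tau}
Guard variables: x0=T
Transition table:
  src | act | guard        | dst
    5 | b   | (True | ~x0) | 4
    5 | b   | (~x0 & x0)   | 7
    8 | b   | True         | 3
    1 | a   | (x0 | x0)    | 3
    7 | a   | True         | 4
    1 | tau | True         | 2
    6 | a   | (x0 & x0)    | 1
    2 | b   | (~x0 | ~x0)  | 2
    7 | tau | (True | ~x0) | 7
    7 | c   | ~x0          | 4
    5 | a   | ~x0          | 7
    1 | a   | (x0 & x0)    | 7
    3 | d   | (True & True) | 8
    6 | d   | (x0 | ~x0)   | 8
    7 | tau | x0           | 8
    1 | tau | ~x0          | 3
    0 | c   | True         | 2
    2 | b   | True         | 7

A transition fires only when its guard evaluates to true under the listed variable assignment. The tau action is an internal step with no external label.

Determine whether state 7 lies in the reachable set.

13 transition(s) survive guard evaluation.
L0 = {0}
L1 = {2}  total {0,2}
L2 = {7}  total {0,2,7}
L3 = {4,8}  total {0,2,4,7,8}
L4 = {3}  total {0,2,3,4,7,8}
R = {0,2,3,4,7,8}
witness 7: c·b

Answer: REACHABLE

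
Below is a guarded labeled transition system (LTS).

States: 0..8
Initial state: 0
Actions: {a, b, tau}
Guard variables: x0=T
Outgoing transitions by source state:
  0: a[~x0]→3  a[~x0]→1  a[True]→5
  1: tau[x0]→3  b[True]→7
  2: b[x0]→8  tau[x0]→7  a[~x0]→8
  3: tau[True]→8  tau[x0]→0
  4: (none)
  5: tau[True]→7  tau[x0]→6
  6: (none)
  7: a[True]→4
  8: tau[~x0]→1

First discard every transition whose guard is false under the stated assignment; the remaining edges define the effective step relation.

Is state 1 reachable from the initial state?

Answer: UNREACHABLE

Working:
Guard filter leaves 10 enabled edge(s).
Layer 0: {0}
Layer 1: {5}  now seen {0,5}
Layer 2: {6,7}  now seen {0,5,6,7}
Layer 3: {4}  now seen {0,4,5,6,7}
Reach set: {0,4,5,6,7}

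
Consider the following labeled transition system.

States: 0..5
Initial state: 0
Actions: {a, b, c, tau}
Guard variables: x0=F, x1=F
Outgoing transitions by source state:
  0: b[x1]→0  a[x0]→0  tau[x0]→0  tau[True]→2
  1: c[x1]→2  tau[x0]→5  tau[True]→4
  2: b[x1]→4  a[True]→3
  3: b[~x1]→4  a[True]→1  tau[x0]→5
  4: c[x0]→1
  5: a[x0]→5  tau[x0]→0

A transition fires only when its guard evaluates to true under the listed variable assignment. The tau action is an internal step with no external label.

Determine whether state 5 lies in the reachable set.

Answer: UNREACHABLE

Working:
5 transition(s) survive guard evaluation.
L0 = {0}
L1 = {2}  now seen {0,2}
L2 = {3}  now seen {0,2,3}
L3 = {1,4}  now seen {0,1,2,3,4}
Reachable = {0,1,2,3,4}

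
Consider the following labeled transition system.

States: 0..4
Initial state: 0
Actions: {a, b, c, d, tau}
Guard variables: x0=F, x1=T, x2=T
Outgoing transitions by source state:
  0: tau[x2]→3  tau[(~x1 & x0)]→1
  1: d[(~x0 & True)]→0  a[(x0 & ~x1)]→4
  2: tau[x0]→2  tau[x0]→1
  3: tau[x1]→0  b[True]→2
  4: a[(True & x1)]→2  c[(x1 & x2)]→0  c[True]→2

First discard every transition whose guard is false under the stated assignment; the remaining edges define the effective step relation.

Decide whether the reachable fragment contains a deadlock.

Answer: DEADLOCK at state 2

Trace:
Reachable = {0,2,3}
  0: tau→3  [1 out]
  2: ∅  [deadlock]
  3: b→2  tau→0  [2 out]
Path to 2: tau·b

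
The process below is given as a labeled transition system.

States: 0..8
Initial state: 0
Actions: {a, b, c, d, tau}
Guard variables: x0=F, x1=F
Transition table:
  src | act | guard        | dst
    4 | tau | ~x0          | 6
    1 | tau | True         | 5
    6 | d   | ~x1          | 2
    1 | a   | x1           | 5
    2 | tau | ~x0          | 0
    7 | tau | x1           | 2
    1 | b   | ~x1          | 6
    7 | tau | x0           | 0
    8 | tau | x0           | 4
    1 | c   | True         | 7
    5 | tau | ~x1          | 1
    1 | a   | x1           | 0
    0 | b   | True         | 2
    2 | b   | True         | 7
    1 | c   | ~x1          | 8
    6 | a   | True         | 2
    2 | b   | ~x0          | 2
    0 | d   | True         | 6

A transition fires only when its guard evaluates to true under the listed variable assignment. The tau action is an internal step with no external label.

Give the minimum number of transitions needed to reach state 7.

Layered search for 7:
  Layer 0: {0}
  Layer 1: {2,6}
  Layer 2: {7}
depth(7)=2, e.g. b·b

Answer: 2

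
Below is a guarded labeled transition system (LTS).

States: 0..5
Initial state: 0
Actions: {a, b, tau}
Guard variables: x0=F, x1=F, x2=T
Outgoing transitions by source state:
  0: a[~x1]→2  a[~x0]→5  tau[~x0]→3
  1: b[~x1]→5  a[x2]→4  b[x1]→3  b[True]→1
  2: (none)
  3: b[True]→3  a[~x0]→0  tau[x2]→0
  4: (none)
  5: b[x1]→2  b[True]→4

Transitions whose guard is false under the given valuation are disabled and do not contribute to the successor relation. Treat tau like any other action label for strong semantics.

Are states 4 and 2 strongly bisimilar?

Answer: BISIMILAR

Trace:
Bisimulation quotient by refinement:
  P[0] = {{0,1,2,3,4,5}}
  P[1] = {{0},{1},{2,4},{3},{5}}
5 equivalence class(es) (converged in 2)
class of 4: {2,4}; class of 2: {2,4}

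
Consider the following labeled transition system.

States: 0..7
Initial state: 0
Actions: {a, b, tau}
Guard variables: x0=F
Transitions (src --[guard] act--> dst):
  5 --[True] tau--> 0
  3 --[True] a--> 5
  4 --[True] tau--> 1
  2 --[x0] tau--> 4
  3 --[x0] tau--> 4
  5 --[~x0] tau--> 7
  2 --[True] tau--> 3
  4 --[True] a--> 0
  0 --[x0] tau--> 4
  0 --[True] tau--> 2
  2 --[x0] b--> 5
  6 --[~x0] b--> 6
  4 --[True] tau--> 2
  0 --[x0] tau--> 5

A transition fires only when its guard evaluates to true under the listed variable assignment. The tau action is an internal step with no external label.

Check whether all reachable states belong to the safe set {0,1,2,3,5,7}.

Allowed set {0,1,2,3,5,7}
Reachable = {0,2,3,5,7}
  0: ok
  2: ok
  3: ok
  5: ok
  7: ok

Answer: INVARIANT HOLDS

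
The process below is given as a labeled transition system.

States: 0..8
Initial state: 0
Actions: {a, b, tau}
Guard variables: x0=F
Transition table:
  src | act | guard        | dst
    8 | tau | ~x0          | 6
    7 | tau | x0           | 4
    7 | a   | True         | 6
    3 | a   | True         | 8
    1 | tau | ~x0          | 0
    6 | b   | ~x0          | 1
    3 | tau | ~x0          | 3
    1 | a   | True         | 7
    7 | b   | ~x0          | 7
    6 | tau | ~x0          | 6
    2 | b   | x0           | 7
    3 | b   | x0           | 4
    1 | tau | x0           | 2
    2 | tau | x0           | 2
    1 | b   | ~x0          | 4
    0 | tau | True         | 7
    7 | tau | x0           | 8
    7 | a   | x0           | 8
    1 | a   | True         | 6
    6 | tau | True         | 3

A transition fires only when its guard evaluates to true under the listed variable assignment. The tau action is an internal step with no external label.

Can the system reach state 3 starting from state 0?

Answer: REACHABLE

Working:
After dropping false guards: 13 live edges.
depth 0: {0}
depth 1: {7}  cumulative {0,7}
depth 2: {6}  cumulative {0,6,7}
depth 3: {1,3}  cumulative {0,1,3,6,7}
depth 4: {4,8}  cumulative {0,1,3,4,6,7,8}
Reach set: {0,1,3,4,6,7,8}
witness 3: tau·a·tau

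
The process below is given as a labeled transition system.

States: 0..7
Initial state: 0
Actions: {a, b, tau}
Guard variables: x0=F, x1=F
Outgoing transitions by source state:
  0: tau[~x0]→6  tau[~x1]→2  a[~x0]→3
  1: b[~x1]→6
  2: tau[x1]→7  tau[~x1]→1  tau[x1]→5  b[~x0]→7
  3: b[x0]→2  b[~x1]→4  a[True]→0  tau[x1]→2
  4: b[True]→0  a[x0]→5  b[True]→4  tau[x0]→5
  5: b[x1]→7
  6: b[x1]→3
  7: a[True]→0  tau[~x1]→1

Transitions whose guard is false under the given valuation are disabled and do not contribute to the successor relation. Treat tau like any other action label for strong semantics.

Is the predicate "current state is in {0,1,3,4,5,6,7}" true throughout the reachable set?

Answer: INVARIANT VIOLATED at state 2

Working:
Allowed set {0,1,3,4,5,6,7}
R = {0,1,2,3,4,6,7}
  0: safe
  1: safe
  2: outside
  3: safe
  4: safe
  6: safe
  7: safe
counterexample path to 2: tau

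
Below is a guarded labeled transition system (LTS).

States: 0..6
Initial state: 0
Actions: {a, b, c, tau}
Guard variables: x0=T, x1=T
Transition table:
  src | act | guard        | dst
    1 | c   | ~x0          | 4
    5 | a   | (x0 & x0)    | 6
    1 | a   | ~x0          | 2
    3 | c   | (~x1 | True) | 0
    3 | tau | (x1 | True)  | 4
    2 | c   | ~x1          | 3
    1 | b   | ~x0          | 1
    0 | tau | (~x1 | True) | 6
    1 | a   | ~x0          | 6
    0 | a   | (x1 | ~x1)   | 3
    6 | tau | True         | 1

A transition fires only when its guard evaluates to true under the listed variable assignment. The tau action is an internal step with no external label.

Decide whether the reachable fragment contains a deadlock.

Answer: DEADLOCK at state 1

Working:
R = {0,1,3,4,6}
  0: a→3  tau→6  [2 exit(s)]
  1: ∅  [STUCK]
  3: c→0  tau→4  [2 exit(s)]
  4: ∅  [STUCK]
  6: tau→1  [1 exit(s)]
trace reaching 1: tau·tau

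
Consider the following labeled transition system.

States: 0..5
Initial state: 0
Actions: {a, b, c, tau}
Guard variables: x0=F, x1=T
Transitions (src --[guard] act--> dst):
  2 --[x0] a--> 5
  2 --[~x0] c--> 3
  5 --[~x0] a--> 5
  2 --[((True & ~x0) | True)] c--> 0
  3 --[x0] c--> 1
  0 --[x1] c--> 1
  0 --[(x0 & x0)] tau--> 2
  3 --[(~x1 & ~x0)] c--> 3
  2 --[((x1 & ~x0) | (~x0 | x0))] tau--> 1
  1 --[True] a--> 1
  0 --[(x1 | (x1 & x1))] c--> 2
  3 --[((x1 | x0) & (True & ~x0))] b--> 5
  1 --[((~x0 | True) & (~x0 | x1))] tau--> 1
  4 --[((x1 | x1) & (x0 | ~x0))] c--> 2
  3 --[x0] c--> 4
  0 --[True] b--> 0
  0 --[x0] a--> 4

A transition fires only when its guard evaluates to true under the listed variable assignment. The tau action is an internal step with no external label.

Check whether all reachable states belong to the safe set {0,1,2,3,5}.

Safe = {0,1,2,3,5}
Reach set: {0,1,2,3,5}
  0: ✓
  1: ✓
  2: ✓
  3: ✓
  5: ✓

Answer: INVARIANT HOLDS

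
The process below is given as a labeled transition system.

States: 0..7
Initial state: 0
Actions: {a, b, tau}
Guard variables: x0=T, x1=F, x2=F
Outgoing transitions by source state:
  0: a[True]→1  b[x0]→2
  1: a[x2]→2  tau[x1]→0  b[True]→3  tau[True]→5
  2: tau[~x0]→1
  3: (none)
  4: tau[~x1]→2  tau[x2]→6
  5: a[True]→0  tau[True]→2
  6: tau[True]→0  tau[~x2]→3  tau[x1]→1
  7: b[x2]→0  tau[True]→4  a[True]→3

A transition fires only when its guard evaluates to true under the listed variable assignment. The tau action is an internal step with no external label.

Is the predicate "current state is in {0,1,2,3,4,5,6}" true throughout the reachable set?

Answer: INVARIANT HOLDS

Analysis:
Allowed set {0,1,2,3,4,5,6}
Reachable = {0,1,2,3,5}
  0: safe
  1: safe
  2: safe
  3: safe
  5: safe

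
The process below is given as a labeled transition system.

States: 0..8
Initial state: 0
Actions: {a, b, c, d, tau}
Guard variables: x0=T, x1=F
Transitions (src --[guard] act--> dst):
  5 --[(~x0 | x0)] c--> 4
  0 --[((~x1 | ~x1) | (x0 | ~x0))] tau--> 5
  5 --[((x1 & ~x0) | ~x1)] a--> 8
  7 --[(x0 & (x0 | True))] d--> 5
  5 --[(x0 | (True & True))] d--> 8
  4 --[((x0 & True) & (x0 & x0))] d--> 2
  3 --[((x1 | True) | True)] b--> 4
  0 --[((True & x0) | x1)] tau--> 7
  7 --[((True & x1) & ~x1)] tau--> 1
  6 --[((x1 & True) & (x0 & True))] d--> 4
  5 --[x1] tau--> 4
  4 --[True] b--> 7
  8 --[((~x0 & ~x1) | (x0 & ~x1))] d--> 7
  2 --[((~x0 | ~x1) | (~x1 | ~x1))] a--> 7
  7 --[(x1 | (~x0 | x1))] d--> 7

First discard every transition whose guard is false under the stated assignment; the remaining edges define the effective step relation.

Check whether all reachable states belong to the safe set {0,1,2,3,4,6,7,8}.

Safe = {0,1,2,3,4,6,7,8}
R = {0,2,4,5,7,8}
  0: ok
  2: ok
  4: ok
  5: outside
  7: ok
  8: ok
counterexample path to 5: tau

Answer: INVARIANT VIOLATED at state 5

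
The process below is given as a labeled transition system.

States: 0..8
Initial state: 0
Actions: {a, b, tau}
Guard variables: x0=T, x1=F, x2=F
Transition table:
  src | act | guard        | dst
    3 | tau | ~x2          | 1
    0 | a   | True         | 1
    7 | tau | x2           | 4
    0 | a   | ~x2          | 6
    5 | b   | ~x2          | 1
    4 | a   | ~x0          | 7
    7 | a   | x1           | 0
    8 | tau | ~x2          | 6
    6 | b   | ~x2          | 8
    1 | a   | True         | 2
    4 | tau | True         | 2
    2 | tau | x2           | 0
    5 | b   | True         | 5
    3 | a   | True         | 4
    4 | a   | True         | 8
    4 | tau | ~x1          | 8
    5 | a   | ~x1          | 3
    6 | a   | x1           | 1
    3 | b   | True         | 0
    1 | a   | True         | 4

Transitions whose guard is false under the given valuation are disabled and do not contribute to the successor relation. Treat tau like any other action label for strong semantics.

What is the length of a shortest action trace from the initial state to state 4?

Answer: 2

Working:
Layered search for 4:
  Layer 0: {0}
  Layer 1: {1,6}
  Layer 2: {2,4,8}
4 enters at depth 2; path a·a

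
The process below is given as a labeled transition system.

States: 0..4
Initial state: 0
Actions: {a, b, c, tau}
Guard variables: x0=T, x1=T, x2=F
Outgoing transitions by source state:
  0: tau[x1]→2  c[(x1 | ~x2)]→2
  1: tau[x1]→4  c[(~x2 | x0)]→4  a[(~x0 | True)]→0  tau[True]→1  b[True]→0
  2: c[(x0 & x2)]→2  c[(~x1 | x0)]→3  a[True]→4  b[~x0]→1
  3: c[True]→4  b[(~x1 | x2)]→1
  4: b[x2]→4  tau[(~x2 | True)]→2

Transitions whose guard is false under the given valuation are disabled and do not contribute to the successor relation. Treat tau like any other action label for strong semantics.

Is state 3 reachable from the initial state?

11 transition(s) survive guard evaluation.
depth 0: {0}
depth 1: {2}  total {0,2}
depth 2: {3,4}  total {0,2,3,4}
Reachable = {0,2,3,4}
witness 3: tau·c

Answer: REACHABLE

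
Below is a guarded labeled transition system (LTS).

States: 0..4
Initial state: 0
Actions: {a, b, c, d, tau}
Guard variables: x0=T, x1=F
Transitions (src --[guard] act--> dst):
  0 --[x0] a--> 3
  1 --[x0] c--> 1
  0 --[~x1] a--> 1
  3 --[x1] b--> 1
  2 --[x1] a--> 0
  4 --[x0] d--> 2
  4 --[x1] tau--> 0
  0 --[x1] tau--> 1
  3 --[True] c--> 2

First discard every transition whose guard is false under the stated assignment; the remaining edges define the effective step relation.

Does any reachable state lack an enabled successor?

Answer: DEADLOCK at state 2

Analysis:
Reachable = {0,1,2,3}
  0: a→1  a→3  [2 out]
  1: c→1  [1 out]
  2: ∅  [deadlock]
  3: c→2  [1 out]
Path to 2: a·c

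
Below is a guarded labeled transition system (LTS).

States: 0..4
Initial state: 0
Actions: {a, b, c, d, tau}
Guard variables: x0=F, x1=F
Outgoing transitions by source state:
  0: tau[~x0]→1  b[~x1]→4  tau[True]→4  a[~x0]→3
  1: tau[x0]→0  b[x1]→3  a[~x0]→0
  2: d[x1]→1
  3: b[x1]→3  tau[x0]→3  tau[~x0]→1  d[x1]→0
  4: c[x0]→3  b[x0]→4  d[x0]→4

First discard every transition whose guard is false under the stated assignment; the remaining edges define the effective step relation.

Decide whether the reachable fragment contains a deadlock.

R = {0,1,3,4}
  0: a→3  b→4  tau→1  tau→4  [4 out]
  1: a→0  [1 out]
  3: tau→1  [1 out]
  4: ∅  [STUCK]
trace reaching 4: tau

Answer: DEADLOCK at state 4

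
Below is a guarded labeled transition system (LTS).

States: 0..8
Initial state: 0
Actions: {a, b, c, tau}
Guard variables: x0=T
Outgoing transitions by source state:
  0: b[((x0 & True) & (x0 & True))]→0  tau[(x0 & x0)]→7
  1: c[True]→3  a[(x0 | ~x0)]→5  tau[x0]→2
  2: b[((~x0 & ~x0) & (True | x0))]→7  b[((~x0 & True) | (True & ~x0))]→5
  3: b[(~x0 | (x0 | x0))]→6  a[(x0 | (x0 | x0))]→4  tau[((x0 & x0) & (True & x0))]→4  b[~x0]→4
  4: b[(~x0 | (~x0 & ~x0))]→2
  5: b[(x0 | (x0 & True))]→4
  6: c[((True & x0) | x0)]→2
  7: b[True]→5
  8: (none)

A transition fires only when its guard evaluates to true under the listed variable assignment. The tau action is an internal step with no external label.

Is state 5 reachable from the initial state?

11 transition(s) survive guard evaluation.
Layer 0: {0}
Layer 1: {7}  cumulative {0,7}
Layer 2: {5}  cumulative {0,5,7}
Layer 3: {4}  cumulative {0,4,5,7}
Reach set: {0,4,5,7}
witness 5: tau·b

Answer: REACHABLE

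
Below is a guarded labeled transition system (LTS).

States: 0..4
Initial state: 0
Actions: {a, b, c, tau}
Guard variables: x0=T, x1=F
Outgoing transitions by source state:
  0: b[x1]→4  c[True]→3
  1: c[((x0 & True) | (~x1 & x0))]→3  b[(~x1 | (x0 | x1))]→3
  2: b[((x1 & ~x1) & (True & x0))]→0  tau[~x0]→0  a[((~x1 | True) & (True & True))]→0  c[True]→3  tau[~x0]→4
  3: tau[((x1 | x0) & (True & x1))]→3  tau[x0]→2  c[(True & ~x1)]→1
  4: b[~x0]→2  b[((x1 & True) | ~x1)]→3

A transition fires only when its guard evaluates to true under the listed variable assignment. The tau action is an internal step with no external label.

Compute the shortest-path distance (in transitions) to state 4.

BFS to 4:
  L0 = {0}
  L1 = {3}
  L2 = {1,2}
4 never appears.

Answer: UNREACHABLE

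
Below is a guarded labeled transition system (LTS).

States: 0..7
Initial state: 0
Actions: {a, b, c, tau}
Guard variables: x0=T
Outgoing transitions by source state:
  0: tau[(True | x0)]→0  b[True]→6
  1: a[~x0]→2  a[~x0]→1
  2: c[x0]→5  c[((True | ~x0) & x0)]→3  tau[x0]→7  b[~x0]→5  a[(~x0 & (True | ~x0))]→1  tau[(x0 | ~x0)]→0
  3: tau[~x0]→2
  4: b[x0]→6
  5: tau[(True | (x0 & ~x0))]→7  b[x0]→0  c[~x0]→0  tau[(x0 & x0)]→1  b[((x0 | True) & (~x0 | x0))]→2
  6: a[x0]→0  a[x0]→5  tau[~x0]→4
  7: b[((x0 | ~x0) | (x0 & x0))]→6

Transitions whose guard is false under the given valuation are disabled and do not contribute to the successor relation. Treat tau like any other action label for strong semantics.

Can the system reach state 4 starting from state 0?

Answer: UNREACHABLE

Analysis:
Guard filter leaves 14 enabled edge(s).
Layer 0: {0}
Layer 1: {6}  now seen {0,6}
Layer 2: {5}  now seen {0,5,6}
Layer 3: {1,2,7}  now seen {0,1,2,5,6,7}
Layer 4: {3}  now seen {0,1,2,3,5,6,7}
R = {0,1,2,3,5,6,7}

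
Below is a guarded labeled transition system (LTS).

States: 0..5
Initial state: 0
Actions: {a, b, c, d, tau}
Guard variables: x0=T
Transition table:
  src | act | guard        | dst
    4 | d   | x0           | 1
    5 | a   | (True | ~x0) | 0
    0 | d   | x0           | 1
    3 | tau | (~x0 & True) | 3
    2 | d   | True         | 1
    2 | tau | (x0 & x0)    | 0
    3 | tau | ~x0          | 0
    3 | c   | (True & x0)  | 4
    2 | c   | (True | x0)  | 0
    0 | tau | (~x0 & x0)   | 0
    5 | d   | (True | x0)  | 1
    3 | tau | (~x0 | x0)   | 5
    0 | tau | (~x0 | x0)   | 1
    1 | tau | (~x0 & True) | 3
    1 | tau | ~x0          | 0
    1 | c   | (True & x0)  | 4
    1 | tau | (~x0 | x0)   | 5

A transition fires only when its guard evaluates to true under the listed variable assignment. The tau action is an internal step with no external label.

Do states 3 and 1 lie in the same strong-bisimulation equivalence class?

Answer: BISIMILAR

Trace:
Refine partition for ~:
  π0 = {{0,1,2,3,4,5}}
  π1 = {{0},{1,3},{2},{4},{5}}
stable after 2 split(s): 5 block(s)
3∈{1,3}, 1∈{1,3}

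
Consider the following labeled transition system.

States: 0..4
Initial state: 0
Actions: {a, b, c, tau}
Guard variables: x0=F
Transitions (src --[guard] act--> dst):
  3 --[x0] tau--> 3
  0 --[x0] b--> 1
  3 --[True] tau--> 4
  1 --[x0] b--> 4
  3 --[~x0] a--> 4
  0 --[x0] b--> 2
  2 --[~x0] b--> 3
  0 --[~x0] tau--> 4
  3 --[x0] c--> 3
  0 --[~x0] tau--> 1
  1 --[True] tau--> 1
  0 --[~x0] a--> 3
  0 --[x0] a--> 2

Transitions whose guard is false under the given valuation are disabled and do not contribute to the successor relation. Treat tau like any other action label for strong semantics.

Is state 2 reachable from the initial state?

Answer: UNREACHABLE

Working:
After dropping false guards: 7 live edges.
depth 0: {0}
depth 1: {1,3,4}  total {0,1,3,4}
R = {0,1,3,4}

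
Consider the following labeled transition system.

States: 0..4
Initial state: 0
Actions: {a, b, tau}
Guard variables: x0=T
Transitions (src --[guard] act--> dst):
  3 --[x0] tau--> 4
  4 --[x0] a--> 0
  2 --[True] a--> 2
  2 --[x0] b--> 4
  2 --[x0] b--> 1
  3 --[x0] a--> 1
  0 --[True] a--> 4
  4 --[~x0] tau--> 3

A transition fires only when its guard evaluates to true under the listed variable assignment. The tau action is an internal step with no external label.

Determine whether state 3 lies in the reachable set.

Answer: UNREACHABLE

Analysis:
7 transition(s) survive guard evaluation.
L0 = {0}
L1 = {4}  cumulative {0,4}
R = {0,4}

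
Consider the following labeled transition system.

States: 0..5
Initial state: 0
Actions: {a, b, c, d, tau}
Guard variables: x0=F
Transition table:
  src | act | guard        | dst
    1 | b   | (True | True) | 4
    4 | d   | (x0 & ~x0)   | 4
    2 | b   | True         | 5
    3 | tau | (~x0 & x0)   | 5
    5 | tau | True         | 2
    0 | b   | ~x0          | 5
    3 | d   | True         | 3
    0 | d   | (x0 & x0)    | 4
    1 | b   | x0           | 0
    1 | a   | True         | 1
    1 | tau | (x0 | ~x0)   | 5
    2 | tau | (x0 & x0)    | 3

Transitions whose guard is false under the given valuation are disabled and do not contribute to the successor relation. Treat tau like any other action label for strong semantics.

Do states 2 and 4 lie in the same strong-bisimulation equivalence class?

Refine partition for ~:
  π0 = {{0,1,2,3,4,5}}
  π1 = {{0,2},{1},{3},{4},{5}}
stable after 2 split(s): 5 block(s)
[2]={0,2}  [4]={4}

Answer: NOT BISIMILAR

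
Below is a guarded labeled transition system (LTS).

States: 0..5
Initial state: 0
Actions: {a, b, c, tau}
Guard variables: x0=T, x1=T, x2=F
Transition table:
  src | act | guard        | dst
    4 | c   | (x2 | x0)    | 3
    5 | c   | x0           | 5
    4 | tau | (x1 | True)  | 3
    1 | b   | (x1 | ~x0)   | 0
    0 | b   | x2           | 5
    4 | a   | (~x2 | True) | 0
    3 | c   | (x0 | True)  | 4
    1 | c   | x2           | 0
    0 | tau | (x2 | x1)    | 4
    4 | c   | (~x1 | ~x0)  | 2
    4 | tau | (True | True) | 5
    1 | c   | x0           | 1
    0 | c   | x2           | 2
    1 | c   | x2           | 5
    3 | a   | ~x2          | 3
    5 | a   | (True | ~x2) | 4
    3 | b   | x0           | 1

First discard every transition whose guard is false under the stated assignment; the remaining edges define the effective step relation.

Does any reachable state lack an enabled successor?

Answer: DEADLOCK-FREE

Analysis:
Reach set: {0,1,3,4,5}
  0: tau→4  [1 out]
  1: b→0  c→1  [2 out]
  3: a→3  b→1  c→4  [3 out]
  4: a→0  c→3  tau→3  tau→5  [4 out]
  5: a→4  c→5  [2 out]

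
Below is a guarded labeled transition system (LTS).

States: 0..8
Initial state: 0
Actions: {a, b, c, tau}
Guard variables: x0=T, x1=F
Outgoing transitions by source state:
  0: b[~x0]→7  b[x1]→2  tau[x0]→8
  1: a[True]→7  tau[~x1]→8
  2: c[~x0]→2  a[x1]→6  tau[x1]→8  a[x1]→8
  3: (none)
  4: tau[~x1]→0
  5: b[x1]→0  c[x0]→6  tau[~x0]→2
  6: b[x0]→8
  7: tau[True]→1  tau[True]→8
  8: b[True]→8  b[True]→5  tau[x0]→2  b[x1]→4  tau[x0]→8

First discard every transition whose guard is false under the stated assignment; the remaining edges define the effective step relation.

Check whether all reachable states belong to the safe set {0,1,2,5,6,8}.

Inv-set: {0,1,2,5,6,8}
Reach set: {0,2,5,6,8}
  0: ✓
  2: ✓
  5: ✓
  6: ✓
  8: ✓

Answer: INVARIANT HOLDS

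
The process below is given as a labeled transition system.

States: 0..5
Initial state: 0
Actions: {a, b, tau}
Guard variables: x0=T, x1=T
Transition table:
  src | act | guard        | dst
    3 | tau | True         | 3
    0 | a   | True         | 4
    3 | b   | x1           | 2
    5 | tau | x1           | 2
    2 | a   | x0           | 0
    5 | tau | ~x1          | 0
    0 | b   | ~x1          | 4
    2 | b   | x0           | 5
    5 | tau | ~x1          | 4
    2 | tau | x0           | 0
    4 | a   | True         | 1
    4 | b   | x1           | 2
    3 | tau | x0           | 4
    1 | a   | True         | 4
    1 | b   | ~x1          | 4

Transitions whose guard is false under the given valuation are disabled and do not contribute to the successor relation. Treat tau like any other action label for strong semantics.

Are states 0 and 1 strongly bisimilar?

Answer: BISIMILAR

Trace:
Refine partition for ~:
  round 0: {{0,1,2,3,4,5}}
  round 1: {{0,1},{2},{3},{4},{5}}
stable after 2 split(s): 5 block(s)
class of 0: {0,1}; class of 1: {0,1}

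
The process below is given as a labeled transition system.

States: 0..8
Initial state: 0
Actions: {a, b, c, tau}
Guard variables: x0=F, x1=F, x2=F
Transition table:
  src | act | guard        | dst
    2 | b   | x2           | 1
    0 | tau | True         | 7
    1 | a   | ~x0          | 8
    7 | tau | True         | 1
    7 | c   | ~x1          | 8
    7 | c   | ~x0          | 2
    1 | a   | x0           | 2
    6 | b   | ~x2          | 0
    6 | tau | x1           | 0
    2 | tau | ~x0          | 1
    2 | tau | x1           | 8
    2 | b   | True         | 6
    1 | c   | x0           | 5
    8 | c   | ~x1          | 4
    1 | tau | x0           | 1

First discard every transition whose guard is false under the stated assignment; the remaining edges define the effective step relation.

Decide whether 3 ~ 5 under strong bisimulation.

Bisimulation quotient by refinement:
  round 0: {{0,1,2,3,4,5,6,7,8}}
  round 1: {{0},{1},{2},{3,4,5},{6},{7},{8}}
7 equivalence class(es) (converged in 2)
class of 3: {3,4,5}; class of 5: {3,4,5}

Answer: BISIMILAR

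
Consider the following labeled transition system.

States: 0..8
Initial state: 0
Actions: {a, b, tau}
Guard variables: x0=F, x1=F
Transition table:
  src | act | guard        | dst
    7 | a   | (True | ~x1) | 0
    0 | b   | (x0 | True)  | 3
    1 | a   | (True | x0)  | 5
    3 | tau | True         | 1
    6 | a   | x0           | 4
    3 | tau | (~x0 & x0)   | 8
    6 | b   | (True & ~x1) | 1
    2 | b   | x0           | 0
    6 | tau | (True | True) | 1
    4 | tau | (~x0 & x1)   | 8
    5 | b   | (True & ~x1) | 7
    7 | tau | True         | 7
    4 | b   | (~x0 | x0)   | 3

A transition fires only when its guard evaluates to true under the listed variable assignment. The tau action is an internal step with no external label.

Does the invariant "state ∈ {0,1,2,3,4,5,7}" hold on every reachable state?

Answer: INVARIANT HOLDS

Working:
Allowed set {0,1,2,3,4,5,7}
Reach set: {0,1,3,5,7}
  0: safe
  1: safe
  3: safe
  5: safe
  7: safe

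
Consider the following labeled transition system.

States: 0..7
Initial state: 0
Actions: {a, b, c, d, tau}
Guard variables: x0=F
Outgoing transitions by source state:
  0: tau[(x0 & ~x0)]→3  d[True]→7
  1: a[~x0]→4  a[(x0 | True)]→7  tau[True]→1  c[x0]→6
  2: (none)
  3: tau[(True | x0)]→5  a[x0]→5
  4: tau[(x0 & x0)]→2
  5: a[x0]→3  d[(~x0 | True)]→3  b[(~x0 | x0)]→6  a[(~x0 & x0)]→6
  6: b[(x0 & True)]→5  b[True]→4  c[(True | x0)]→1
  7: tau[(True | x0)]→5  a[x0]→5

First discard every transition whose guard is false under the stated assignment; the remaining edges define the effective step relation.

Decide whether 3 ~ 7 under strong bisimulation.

Answer: BISIMILAR

Trace:
Refine partition for ~:
  P[0] = {{0,1,2,3,4,5,6,7}}
  P[1] = {{0},{1},{2,4},{3,7},{5},{6}}
Fixed point at round 2; 6 class(es).
class of 3: {3,7}; class of 7: {3,7}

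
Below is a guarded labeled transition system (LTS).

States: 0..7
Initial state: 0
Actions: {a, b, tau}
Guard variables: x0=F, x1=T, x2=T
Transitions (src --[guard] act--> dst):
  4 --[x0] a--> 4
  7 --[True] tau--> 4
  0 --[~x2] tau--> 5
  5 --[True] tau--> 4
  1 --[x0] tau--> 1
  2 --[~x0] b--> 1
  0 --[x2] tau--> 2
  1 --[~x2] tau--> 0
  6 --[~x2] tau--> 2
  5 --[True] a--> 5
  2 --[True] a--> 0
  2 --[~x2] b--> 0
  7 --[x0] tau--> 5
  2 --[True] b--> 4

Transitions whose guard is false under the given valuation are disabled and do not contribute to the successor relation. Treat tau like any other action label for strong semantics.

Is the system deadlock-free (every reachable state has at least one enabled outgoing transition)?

Reachable = {0,1,2,4}
  0: tau→2  [1 exit(s)]
  1: ∅  [no exit]
  2: a→0  b→1  b→4  [3 exit(s)]
  4: ∅  [no exit]
Path to 1: tau·b

Answer: DEADLOCK at state 1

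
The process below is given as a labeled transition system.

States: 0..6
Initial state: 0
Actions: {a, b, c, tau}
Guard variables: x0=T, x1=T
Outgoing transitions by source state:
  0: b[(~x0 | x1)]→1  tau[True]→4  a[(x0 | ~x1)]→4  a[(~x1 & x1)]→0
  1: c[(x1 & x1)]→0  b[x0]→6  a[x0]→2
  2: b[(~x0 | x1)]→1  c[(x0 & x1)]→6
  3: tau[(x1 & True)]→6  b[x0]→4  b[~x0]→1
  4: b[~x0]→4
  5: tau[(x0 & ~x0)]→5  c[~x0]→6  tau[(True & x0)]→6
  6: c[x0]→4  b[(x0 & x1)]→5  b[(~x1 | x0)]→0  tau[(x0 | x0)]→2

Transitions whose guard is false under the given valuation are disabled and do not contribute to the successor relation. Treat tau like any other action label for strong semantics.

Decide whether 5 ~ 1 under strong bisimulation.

Bisimulation quotient by refinement:
  P[0] = {{0,1,2,3,4,5,6}}
  P[1] = {{0},{1},{2},{3},{4},{5},{6}}
7 equivalence class(es) (converged in 2)
5∈{5}, 1∈{1}

Answer: NOT BISIMILAR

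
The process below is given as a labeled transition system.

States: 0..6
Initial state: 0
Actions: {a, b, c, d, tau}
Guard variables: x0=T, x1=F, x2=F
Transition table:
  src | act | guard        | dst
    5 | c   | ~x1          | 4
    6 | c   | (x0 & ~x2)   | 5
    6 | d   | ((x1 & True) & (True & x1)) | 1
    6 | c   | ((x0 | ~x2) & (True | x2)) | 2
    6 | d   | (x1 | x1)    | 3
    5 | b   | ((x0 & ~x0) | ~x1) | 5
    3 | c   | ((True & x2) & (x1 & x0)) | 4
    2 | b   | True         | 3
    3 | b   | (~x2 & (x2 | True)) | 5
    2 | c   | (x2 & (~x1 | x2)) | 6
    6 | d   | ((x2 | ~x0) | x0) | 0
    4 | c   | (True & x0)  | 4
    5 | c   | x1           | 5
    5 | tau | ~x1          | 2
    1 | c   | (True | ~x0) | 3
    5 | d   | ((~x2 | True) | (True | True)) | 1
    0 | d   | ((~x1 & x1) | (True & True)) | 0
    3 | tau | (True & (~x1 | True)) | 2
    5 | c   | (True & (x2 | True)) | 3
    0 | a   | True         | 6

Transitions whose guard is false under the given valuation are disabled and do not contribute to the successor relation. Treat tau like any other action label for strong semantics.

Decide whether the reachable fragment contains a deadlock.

Answer: DEADLOCK-FREE

Trace:
Reachable = {0,1,2,3,4,5,6}
  0: a→6  d→0  [deg 2]
  1: c→3  [deg 1]
  2: b→3  [deg 1]
  3: b→5  tau→2  [deg 2]
  4: c→4  [deg 1]
  5: b→5  c→3  c→4  d→1  tau→2  [deg 5]
  6: c→2  c→5  d→0  [deg 3]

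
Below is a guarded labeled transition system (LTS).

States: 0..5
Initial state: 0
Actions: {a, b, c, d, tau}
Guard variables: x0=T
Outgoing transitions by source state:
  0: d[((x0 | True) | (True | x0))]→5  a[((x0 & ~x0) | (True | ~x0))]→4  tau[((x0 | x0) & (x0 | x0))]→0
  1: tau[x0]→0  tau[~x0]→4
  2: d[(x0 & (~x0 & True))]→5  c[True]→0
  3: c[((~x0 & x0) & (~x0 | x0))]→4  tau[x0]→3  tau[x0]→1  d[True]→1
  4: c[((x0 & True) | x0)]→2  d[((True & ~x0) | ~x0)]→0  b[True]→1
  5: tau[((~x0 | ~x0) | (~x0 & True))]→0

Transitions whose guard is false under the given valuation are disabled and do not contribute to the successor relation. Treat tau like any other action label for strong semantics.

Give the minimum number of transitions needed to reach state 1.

Answer: 2

Analysis:
BFS to 1:
  depth 0: {0}
  depth 1: {4,5}
  depth 2: {1,2}
1 enters at depth 2; path a·b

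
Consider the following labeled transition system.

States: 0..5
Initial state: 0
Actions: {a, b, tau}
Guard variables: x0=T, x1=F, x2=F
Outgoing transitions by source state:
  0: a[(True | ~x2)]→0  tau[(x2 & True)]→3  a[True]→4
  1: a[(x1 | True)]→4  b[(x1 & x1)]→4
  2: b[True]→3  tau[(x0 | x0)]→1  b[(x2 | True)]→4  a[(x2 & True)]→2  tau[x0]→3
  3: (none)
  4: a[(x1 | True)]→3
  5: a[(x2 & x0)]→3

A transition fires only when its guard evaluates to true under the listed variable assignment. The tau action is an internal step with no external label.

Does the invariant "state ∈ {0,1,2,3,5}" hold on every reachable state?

Answer: INVARIANT VIOLATED at state 4

Analysis:
Inv-set: {0,1,2,3,5}
Reachable = {0,3,4}
  0: ok
  3: ok
  4: ✗ unsafe
witness against invariant: a → 4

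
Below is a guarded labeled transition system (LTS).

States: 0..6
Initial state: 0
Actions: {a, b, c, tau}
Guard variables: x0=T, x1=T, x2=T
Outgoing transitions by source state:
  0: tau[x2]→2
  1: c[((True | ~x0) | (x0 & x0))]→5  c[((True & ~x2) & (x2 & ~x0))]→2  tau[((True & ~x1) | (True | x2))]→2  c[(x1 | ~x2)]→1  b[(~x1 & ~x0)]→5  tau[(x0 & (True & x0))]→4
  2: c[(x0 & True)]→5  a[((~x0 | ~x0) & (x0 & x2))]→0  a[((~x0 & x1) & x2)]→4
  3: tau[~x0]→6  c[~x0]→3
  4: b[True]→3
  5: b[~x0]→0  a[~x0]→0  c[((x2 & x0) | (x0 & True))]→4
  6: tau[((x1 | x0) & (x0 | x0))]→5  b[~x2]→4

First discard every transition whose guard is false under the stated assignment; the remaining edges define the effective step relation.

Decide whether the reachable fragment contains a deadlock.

Answer: DEADLOCK at state 3

Working:
R = {0,2,3,4,5}
  0: tau→2  [1 out]
  2: c→5  [1 out]
  3: ∅  [STUCK]
  4: b→3  [1 out]
  5: c→4  [1 out]
Path to 3: tau·c·c·b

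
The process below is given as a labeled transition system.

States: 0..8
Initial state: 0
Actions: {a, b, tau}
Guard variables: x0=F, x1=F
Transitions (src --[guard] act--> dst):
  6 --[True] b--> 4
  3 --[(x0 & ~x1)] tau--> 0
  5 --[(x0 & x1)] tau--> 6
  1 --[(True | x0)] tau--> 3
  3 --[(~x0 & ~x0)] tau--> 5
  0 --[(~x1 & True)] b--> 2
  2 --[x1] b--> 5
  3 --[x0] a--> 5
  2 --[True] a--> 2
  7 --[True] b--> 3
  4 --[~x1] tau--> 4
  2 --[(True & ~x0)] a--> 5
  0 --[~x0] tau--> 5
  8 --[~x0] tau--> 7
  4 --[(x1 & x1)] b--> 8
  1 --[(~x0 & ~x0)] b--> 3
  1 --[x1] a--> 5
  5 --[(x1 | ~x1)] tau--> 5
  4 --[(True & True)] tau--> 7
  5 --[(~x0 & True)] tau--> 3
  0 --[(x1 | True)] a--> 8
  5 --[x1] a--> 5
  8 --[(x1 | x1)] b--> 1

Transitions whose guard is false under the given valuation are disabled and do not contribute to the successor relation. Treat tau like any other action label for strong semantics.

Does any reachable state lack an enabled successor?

Answer: DEADLOCK-FREE

Trace:
R = {0,2,3,5,7,8}
  0: a→8  b→2  tau→5  [3 out]
  2: a→2  a→5  [2 out]
  3: tau→5  [1 out]
  5: tau→3  tau→5  [2 out]
  7: b→3  [1 out]
  8: tau→7  [1 out]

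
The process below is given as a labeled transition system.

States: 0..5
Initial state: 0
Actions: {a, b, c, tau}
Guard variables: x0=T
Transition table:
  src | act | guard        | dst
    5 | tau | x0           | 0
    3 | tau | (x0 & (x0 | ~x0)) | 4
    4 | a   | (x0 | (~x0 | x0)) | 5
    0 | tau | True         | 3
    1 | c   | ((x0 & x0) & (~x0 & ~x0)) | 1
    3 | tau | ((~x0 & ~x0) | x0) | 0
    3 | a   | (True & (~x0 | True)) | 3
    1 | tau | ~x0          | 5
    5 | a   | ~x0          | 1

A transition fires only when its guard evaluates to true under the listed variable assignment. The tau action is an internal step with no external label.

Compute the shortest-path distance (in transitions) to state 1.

Answer: UNREACHABLE

Working:
Layered search for 1:
  depth 0: {0}
  depth 1: {3}
  depth 2: {4}
  depth 3: {5}
1 never appears.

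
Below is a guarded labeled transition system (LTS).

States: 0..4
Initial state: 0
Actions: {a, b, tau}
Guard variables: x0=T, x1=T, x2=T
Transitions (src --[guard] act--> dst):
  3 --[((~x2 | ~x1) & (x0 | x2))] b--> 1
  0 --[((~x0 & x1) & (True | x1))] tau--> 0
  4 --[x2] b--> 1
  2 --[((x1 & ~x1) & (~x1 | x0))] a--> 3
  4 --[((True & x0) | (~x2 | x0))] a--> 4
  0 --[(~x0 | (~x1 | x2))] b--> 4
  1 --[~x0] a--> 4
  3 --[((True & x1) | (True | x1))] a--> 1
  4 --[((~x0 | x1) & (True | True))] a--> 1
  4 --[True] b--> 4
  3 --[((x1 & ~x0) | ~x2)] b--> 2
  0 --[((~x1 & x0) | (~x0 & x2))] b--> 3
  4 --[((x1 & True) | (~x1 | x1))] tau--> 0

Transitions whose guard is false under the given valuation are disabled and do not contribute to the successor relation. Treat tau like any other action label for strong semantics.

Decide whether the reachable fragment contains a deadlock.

Reach set: {0,1,4}
  0: b→4  [1 out]
  1: ∅  [no exit]
  4: a→1  a→4  b→1  b→4  tau→0  [5 out]
witness 1: b·b

Answer: DEADLOCK at state 1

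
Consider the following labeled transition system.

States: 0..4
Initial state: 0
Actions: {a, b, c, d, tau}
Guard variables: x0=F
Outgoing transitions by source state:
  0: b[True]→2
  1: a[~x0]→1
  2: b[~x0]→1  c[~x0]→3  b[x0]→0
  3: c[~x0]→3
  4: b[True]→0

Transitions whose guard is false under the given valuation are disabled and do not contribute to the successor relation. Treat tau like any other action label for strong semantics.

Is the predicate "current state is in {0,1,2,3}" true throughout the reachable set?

Answer: INVARIANT HOLDS

Analysis:
Safe = {0,1,2,3}
Reachable = {0,1,2,3}
  0: ✓
  1: ✓
  2: ✓
  3: ✓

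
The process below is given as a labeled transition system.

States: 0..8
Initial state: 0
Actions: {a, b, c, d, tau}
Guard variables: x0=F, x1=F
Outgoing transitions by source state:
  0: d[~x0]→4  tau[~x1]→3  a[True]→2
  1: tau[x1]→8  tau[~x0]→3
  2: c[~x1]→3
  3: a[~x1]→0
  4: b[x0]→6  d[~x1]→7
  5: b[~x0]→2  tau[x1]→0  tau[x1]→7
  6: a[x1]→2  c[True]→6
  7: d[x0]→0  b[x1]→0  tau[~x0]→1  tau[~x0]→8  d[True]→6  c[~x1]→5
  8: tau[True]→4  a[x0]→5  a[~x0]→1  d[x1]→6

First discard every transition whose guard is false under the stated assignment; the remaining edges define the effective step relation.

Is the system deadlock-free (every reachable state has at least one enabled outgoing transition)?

Answer: DEADLOCK-FREE

Working:
Reachable = {0,1,2,3,4,5,6,7,8}
  0: a→2  d→4  tau→3  [3 exit(s)]
  1: tau→3  [1 exit(s)]
  2: c→3  [1 exit(s)]
  3: a→0  [1 exit(s)]
  4: d→7  [1 exit(s)]
  5: b→2  [1 exit(s)]
  6: c→6  [1 exit(s)]
  7: c→5  d→6  tau→1  tau→8  [4 exit(s)]
  8: a→1  tau→4  [2 exit(s)]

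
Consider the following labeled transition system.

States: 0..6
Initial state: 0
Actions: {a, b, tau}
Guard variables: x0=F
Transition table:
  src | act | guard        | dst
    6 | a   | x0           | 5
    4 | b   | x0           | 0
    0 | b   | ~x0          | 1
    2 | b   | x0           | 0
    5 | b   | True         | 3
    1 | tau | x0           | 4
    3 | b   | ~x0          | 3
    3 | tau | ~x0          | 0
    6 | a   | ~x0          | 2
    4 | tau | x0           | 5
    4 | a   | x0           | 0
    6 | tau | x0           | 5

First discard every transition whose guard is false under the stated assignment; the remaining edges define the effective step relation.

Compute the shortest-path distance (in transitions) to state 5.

Answer: UNREACHABLE

Working:
Layered search for 5:
  depth 0: {0}
  depth 1: {1}
5 never appears.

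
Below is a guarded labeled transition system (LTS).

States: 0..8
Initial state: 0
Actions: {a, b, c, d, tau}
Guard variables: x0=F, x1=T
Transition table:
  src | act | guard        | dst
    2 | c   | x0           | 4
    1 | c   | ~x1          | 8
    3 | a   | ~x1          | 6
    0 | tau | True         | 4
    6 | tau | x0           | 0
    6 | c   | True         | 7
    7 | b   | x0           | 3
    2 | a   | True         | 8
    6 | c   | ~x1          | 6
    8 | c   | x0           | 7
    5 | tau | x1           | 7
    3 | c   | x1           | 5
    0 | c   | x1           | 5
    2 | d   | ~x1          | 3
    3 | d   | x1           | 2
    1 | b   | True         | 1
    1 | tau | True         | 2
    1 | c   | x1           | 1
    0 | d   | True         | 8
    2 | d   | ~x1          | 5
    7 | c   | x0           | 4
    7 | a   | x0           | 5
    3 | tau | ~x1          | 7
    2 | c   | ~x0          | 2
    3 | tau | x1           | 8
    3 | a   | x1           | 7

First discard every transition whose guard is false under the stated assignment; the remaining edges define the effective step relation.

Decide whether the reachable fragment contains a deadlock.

Answer: DEADLOCK at state 4

Working:
R = {0,4,5,7,8}
  0: c→5  d→8  tau→4  [3 exit(s)]
  4: ∅  [STUCK]
  5: tau→7  [1 exit(s)]
  7: ∅  [STUCK]
  8: ∅  [STUCK]
Path to 4: tau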